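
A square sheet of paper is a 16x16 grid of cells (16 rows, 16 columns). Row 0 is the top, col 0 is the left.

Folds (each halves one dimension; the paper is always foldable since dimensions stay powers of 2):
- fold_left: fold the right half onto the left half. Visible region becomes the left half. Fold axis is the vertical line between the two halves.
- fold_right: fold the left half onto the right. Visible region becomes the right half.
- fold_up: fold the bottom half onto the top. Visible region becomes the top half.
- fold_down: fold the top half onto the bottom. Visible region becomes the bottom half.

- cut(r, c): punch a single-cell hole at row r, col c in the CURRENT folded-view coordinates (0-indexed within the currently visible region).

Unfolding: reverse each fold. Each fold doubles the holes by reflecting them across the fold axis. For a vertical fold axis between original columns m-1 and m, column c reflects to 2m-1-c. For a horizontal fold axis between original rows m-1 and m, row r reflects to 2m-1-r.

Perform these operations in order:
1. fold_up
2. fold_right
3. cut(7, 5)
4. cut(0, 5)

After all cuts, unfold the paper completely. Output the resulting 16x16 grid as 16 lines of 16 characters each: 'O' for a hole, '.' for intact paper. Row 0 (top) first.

Answer: ..O..........O..
................
................
................
................
................
................
..O..........O..
..O..........O..
................
................
................
................
................
................
..O..........O..

Derivation:
Op 1 fold_up: fold axis h@8; visible region now rows[0,8) x cols[0,16) = 8x16
Op 2 fold_right: fold axis v@8; visible region now rows[0,8) x cols[8,16) = 8x8
Op 3 cut(7, 5): punch at orig (7,13); cuts so far [(7, 13)]; region rows[0,8) x cols[8,16) = 8x8
Op 4 cut(0, 5): punch at orig (0,13); cuts so far [(0, 13), (7, 13)]; region rows[0,8) x cols[8,16) = 8x8
Unfold 1 (reflect across v@8): 4 holes -> [(0, 2), (0, 13), (7, 2), (7, 13)]
Unfold 2 (reflect across h@8): 8 holes -> [(0, 2), (0, 13), (7, 2), (7, 13), (8, 2), (8, 13), (15, 2), (15, 13)]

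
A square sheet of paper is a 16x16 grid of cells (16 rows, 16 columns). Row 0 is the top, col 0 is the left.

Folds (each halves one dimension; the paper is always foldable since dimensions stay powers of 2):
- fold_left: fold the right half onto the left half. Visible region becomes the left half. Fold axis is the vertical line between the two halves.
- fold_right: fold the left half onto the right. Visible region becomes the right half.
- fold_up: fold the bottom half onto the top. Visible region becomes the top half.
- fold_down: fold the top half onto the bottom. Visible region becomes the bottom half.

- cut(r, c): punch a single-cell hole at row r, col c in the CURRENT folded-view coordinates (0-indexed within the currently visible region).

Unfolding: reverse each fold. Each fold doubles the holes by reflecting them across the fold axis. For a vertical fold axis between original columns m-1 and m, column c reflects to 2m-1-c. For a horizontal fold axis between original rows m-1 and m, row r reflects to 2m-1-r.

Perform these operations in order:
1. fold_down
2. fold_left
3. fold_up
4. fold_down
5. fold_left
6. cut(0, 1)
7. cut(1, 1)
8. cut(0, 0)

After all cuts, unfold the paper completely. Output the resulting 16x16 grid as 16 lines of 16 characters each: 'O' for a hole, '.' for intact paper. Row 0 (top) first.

Op 1 fold_down: fold axis h@8; visible region now rows[8,16) x cols[0,16) = 8x16
Op 2 fold_left: fold axis v@8; visible region now rows[8,16) x cols[0,8) = 8x8
Op 3 fold_up: fold axis h@12; visible region now rows[8,12) x cols[0,8) = 4x8
Op 4 fold_down: fold axis h@10; visible region now rows[10,12) x cols[0,8) = 2x8
Op 5 fold_left: fold axis v@4; visible region now rows[10,12) x cols[0,4) = 2x4
Op 6 cut(0, 1): punch at orig (10,1); cuts so far [(10, 1)]; region rows[10,12) x cols[0,4) = 2x4
Op 7 cut(1, 1): punch at orig (11,1); cuts so far [(10, 1), (11, 1)]; region rows[10,12) x cols[0,4) = 2x4
Op 8 cut(0, 0): punch at orig (10,0); cuts so far [(10, 0), (10, 1), (11, 1)]; region rows[10,12) x cols[0,4) = 2x4
Unfold 1 (reflect across v@4): 6 holes -> [(10, 0), (10, 1), (10, 6), (10, 7), (11, 1), (11, 6)]
Unfold 2 (reflect across h@10): 12 holes -> [(8, 1), (8, 6), (9, 0), (9, 1), (9, 6), (9, 7), (10, 0), (10, 1), (10, 6), (10, 7), (11, 1), (11, 6)]
Unfold 3 (reflect across h@12): 24 holes -> [(8, 1), (8, 6), (9, 0), (9, 1), (9, 6), (9, 7), (10, 0), (10, 1), (10, 6), (10, 7), (11, 1), (11, 6), (12, 1), (12, 6), (13, 0), (13, 1), (13, 6), (13, 7), (14, 0), (14, 1), (14, 6), (14, 7), (15, 1), (15, 6)]
Unfold 4 (reflect across v@8): 48 holes -> [(8, 1), (8, 6), (8, 9), (8, 14), (9, 0), (9, 1), (9, 6), (9, 7), (9, 8), (9, 9), (9, 14), (9, 15), (10, 0), (10, 1), (10, 6), (10, 7), (10, 8), (10, 9), (10, 14), (10, 15), (11, 1), (11, 6), (11, 9), (11, 14), (12, 1), (12, 6), (12, 9), (12, 14), (13, 0), (13, 1), (13, 6), (13, 7), (13, 8), (13, 9), (13, 14), (13, 15), (14, 0), (14, 1), (14, 6), (14, 7), (14, 8), (14, 9), (14, 14), (14, 15), (15, 1), (15, 6), (15, 9), (15, 14)]
Unfold 5 (reflect across h@8): 96 holes -> [(0, 1), (0, 6), (0, 9), (0, 14), (1, 0), (1, 1), (1, 6), (1, 7), (1, 8), (1, 9), (1, 14), (1, 15), (2, 0), (2, 1), (2, 6), (2, 7), (2, 8), (2, 9), (2, 14), (2, 15), (3, 1), (3, 6), (3, 9), (3, 14), (4, 1), (4, 6), (4, 9), (4, 14), (5, 0), (5, 1), (5, 6), (5, 7), (5, 8), (5, 9), (5, 14), (5, 15), (6, 0), (6, 1), (6, 6), (6, 7), (6, 8), (6, 9), (6, 14), (6, 15), (7, 1), (7, 6), (7, 9), (7, 14), (8, 1), (8, 6), (8, 9), (8, 14), (9, 0), (9, 1), (9, 6), (9, 7), (9, 8), (9, 9), (9, 14), (9, 15), (10, 0), (10, 1), (10, 6), (10, 7), (10, 8), (10, 9), (10, 14), (10, 15), (11, 1), (11, 6), (11, 9), (11, 14), (12, 1), (12, 6), (12, 9), (12, 14), (13, 0), (13, 1), (13, 6), (13, 7), (13, 8), (13, 9), (13, 14), (13, 15), (14, 0), (14, 1), (14, 6), (14, 7), (14, 8), (14, 9), (14, 14), (14, 15), (15, 1), (15, 6), (15, 9), (15, 14)]

Answer: .O....O..O....O.
OO....OOOO....OO
OO....OOOO....OO
.O....O..O....O.
.O....O..O....O.
OO....OOOO....OO
OO....OOOO....OO
.O....O..O....O.
.O....O..O....O.
OO....OOOO....OO
OO....OOOO....OO
.O....O..O....O.
.O....O..O....O.
OO....OOOO....OO
OO....OOOO....OO
.O....O..O....O.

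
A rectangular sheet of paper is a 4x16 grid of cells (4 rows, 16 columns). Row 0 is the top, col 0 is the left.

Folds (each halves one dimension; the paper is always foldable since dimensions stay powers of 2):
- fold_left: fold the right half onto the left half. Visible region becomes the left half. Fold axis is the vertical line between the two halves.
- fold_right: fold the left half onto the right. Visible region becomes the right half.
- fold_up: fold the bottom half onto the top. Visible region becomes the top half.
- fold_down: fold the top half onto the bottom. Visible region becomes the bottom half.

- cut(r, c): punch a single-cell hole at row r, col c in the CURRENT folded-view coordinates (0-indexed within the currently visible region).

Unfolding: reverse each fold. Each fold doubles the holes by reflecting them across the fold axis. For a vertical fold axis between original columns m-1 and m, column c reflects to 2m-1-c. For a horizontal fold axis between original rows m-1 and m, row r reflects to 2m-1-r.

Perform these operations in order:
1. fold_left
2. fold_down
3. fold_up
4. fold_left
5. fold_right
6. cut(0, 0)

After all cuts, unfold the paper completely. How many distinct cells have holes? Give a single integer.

Op 1 fold_left: fold axis v@8; visible region now rows[0,4) x cols[0,8) = 4x8
Op 2 fold_down: fold axis h@2; visible region now rows[2,4) x cols[0,8) = 2x8
Op 3 fold_up: fold axis h@3; visible region now rows[2,3) x cols[0,8) = 1x8
Op 4 fold_left: fold axis v@4; visible region now rows[2,3) x cols[0,4) = 1x4
Op 5 fold_right: fold axis v@2; visible region now rows[2,3) x cols[2,4) = 1x2
Op 6 cut(0, 0): punch at orig (2,2); cuts so far [(2, 2)]; region rows[2,3) x cols[2,4) = 1x2
Unfold 1 (reflect across v@2): 2 holes -> [(2, 1), (2, 2)]
Unfold 2 (reflect across v@4): 4 holes -> [(2, 1), (2, 2), (2, 5), (2, 6)]
Unfold 3 (reflect across h@3): 8 holes -> [(2, 1), (2, 2), (2, 5), (2, 6), (3, 1), (3, 2), (3, 5), (3, 6)]
Unfold 4 (reflect across h@2): 16 holes -> [(0, 1), (0, 2), (0, 5), (0, 6), (1, 1), (1, 2), (1, 5), (1, 6), (2, 1), (2, 2), (2, 5), (2, 6), (3, 1), (3, 2), (3, 5), (3, 6)]
Unfold 5 (reflect across v@8): 32 holes -> [(0, 1), (0, 2), (0, 5), (0, 6), (0, 9), (0, 10), (0, 13), (0, 14), (1, 1), (1, 2), (1, 5), (1, 6), (1, 9), (1, 10), (1, 13), (1, 14), (2, 1), (2, 2), (2, 5), (2, 6), (2, 9), (2, 10), (2, 13), (2, 14), (3, 1), (3, 2), (3, 5), (3, 6), (3, 9), (3, 10), (3, 13), (3, 14)]

Answer: 32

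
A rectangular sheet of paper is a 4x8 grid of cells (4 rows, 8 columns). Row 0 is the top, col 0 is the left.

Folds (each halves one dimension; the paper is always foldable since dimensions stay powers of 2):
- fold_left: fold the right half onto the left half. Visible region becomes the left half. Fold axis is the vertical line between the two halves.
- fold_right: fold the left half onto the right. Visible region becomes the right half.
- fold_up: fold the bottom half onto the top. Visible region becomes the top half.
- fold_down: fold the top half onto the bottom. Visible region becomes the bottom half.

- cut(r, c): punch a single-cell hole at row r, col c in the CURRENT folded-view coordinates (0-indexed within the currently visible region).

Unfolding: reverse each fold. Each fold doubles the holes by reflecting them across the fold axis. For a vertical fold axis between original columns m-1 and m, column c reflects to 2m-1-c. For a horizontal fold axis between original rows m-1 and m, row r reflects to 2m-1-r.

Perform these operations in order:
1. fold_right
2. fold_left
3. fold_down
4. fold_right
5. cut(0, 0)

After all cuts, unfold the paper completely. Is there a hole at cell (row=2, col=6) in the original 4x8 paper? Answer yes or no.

Answer: yes

Derivation:
Op 1 fold_right: fold axis v@4; visible region now rows[0,4) x cols[4,8) = 4x4
Op 2 fold_left: fold axis v@6; visible region now rows[0,4) x cols[4,6) = 4x2
Op 3 fold_down: fold axis h@2; visible region now rows[2,4) x cols[4,6) = 2x2
Op 4 fold_right: fold axis v@5; visible region now rows[2,4) x cols[5,6) = 2x1
Op 5 cut(0, 0): punch at orig (2,5); cuts so far [(2, 5)]; region rows[2,4) x cols[5,6) = 2x1
Unfold 1 (reflect across v@5): 2 holes -> [(2, 4), (2, 5)]
Unfold 2 (reflect across h@2): 4 holes -> [(1, 4), (1, 5), (2, 4), (2, 5)]
Unfold 3 (reflect across v@6): 8 holes -> [(1, 4), (1, 5), (1, 6), (1, 7), (2, 4), (2, 5), (2, 6), (2, 7)]
Unfold 4 (reflect across v@4): 16 holes -> [(1, 0), (1, 1), (1, 2), (1, 3), (1, 4), (1, 5), (1, 6), (1, 7), (2, 0), (2, 1), (2, 2), (2, 3), (2, 4), (2, 5), (2, 6), (2, 7)]
Holes: [(1, 0), (1, 1), (1, 2), (1, 3), (1, 4), (1, 5), (1, 6), (1, 7), (2, 0), (2, 1), (2, 2), (2, 3), (2, 4), (2, 5), (2, 6), (2, 7)]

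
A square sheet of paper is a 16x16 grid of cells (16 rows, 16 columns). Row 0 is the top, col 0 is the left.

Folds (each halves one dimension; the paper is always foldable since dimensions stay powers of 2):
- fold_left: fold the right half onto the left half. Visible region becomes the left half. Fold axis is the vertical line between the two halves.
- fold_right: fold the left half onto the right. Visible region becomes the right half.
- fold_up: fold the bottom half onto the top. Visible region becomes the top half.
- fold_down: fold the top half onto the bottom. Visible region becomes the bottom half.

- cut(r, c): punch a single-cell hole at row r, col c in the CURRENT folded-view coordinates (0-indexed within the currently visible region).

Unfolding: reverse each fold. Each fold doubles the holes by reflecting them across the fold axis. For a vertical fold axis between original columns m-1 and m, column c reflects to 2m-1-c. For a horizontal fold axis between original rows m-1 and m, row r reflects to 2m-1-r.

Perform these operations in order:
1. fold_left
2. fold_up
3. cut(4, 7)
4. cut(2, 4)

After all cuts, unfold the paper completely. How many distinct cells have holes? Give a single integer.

Answer: 8

Derivation:
Op 1 fold_left: fold axis v@8; visible region now rows[0,16) x cols[0,8) = 16x8
Op 2 fold_up: fold axis h@8; visible region now rows[0,8) x cols[0,8) = 8x8
Op 3 cut(4, 7): punch at orig (4,7); cuts so far [(4, 7)]; region rows[0,8) x cols[0,8) = 8x8
Op 4 cut(2, 4): punch at orig (2,4); cuts so far [(2, 4), (4, 7)]; region rows[0,8) x cols[0,8) = 8x8
Unfold 1 (reflect across h@8): 4 holes -> [(2, 4), (4, 7), (11, 7), (13, 4)]
Unfold 2 (reflect across v@8): 8 holes -> [(2, 4), (2, 11), (4, 7), (4, 8), (11, 7), (11, 8), (13, 4), (13, 11)]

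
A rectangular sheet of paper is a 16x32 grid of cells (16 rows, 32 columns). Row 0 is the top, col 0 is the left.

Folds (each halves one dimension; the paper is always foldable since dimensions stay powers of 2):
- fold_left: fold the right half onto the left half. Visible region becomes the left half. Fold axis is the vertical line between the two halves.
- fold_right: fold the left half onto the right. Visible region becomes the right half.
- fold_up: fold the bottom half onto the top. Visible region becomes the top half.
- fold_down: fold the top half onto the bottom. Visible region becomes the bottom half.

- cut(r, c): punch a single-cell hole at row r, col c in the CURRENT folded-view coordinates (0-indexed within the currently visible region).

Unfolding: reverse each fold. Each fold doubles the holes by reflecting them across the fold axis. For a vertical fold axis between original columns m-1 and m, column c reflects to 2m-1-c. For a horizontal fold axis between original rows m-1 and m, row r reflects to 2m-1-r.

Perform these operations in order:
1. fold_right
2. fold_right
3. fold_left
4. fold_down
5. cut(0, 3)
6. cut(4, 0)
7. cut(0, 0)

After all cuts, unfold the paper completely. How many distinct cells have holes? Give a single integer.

Answer: 48

Derivation:
Op 1 fold_right: fold axis v@16; visible region now rows[0,16) x cols[16,32) = 16x16
Op 2 fold_right: fold axis v@24; visible region now rows[0,16) x cols[24,32) = 16x8
Op 3 fold_left: fold axis v@28; visible region now rows[0,16) x cols[24,28) = 16x4
Op 4 fold_down: fold axis h@8; visible region now rows[8,16) x cols[24,28) = 8x4
Op 5 cut(0, 3): punch at orig (8,27); cuts so far [(8, 27)]; region rows[8,16) x cols[24,28) = 8x4
Op 6 cut(4, 0): punch at orig (12,24); cuts so far [(8, 27), (12, 24)]; region rows[8,16) x cols[24,28) = 8x4
Op 7 cut(0, 0): punch at orig (8,24); cuts so far [(8, 24), (8, 27), (12, 24)]; region rows[8,16) x cols[24,28) = 8x4
Unfold 1 (reflect across h@8): 6 holes -> [(3, 24), (7, 24), (7, 27), (8, 24), (8, 27), (12, 24)]
Unfold 2 (reflect across v@28): 12 holes -> [(3, 24), (3, 31), (7, 24), (7, 27), (7, 28), (7, 31), (8, 24), (8, 27), (8, 28), (8, 31), (12, 24), (12, 31)]
Unfold 3 (reflect across v@24): 24 holes -> [(3, 16), (3, 23), (3, 24), (3, 31), (7, 16), (7, 19), (7, 20), (7, 23), (7, 24), (7, 27), (7, 28), (7, 31), (8, 16), (8, 19), (8, 20), (8, 23), (8, 24), (8, 27), (8, 28), (8, 31), (12, 16), (12, 23), (12, 24), (12, 31)]
Unfold 4 (reflect across v@16): 48 holes -> [(3, 0), (3, 7), (3, 8), (3, 15), (3, 16), (3, 23), (3, 24), (3, 31), (7, 0), (7, 3), (7, 4), (7, 7), (7, 8), (7, 11), (7, 12), (7, 15), (7, 16), (7, 19), (7, 20), (7, 23), (7, 24), (7, 27), (7, 28), (7, 31), (8, 0), (8, 3), (8, 4), (8, 7), (8, 8), (8, 11), (8, 12), (8, 15), (8, 16), (8, 19), (8, 20), (8, 23), (8, 24), (8, 27), (8, 28), (8, 31), (12, 0), (12, 7), (12, 8), (12, 15), (12, 16), (12, 23), (12, 24), (12, 31)]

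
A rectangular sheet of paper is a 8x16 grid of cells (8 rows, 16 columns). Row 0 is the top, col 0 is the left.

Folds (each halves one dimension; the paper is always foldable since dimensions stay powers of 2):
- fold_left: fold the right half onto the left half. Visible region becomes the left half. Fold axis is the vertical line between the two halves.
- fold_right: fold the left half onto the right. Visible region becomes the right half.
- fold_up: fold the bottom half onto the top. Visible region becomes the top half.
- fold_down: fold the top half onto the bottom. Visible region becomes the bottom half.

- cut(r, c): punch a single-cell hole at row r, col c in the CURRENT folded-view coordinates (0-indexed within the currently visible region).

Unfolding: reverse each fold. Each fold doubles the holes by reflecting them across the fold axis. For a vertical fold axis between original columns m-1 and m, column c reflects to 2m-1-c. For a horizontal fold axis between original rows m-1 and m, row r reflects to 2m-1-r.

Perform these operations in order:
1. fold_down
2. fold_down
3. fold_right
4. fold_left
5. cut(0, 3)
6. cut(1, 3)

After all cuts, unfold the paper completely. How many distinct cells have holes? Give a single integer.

Op 1 fold_down: fold axis h@4; visible region now rows[4,8) x cols[0,16) = 4x16
Op 2 fold_down: fold axis h@6; visible region now rows[6,8) x cols[0,16) = 2x16
Op 3 fold_right: fold axis v@8; visible region now rows[6,8) x cols[8,16) = 2x8
Op 4 fold_left: fold axis v@12; visible region now rows[6,8) x cols[8,12) = 2x4
Op 5 cut(0, 3): punch at orig (6,11); cuts so far [(6, 11)]; region rows[6,8) x cols[8,12) = 2x4
Op 6 cut(1, 3): punch at orig (7,11); cuts so far [(6, 11), (7, 11)]; region rows[6,8) x cols[8,12) = 2x4
Unfold 1 (reflect across v@12): 4 holes -> [(6, 11), (6, 12), (7, 11), (7, 12)]
Unfold 2 (reflect across v@8): 8 holes -> [(6, 3), (6, 4), (6, 11), (6, 12), (7, 3), (7, 4), (7, 11), (7, 12)]
Unfold 3 (reflect across h@6): 16 holes -> [(4, 3), (4, 4), (4, 11), (4, 12), (5, 3), (5, 4), (5, 11), (5, 12), (6, 3), (6, 4), (6, 11), (6, 12), (7, 3), (7, 4), (7, 11), (7, 12)]
Unfold 4 (reflect across h@4): 32 holes -> [(0, 3), (0, 4), (0, 11), (0, 12), (1, 3), (1, 4), (1, 11), (1, 12), (2, 3), (2, 4), (2, 11), (2, 12), (3, 3), (3, 4), (3, 11), (3, 12), (4, 3), (4, 4), (4, 11), (4, 12), (5, 3), (5, 4), (5, 11), (5, 12), (6, 3), (6, 4), (6, 11), (6, 12), (7, 3), (7, 4), (7, 11), (7, 12)]

Answer: 32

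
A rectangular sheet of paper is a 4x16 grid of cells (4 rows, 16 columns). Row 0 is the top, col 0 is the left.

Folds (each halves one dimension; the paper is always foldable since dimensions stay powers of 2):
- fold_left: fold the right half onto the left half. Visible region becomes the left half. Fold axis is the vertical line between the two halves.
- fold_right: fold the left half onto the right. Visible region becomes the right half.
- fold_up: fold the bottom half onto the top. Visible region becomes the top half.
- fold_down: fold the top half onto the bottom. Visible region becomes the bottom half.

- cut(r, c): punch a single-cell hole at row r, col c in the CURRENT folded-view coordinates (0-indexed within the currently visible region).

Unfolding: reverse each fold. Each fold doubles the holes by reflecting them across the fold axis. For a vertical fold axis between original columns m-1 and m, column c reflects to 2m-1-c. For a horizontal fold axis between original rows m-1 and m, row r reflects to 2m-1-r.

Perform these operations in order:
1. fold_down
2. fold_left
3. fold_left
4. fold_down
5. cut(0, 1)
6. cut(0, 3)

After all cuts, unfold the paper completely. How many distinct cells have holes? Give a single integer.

Op 1 fold_down: fold axis h@2; visible region now rows[2,4) x cols[0,16) = 2x16
Op 2 fold_left: fold axis v@8; visible region now rows[2,4) x cols[0,8) = 2x8
Op 3 fold_left: fold axis v@4; visible region now rows[2,4) x cols[0,4) = 2x4
Op 4 fold_down: fold axis h@3; visible region now rows[3,4) x cols[0,4) = 1x4
Op 5 cut(0, 1): punch at orig (3,1); cuts so far [(3, 1)]; region rows[3,4) x cols[0,4) = 1x4
Op 6 cut(0, 3): punch at orig (3,3); cuts so far [(3, 1), (3, 3)]; region rows[3,4) x cols[0,4) = 1x4
Unfold 1 (reflect across h@3): 4 holes -> [(2, 1), (2, 3), (3, 1), (3, 3)]
Unfold 2 (reflect across v@4): 8 holes -> [(2, 1), (2, 3), (2, 4), (2, 6), (3, 1), (3, 3), (3, 4), (3, 6)]
Unfold 3 (reflect across v@8): 16 holes -> [(2, 1), (2, 3), (2, 4), (2, 6), (2, 9), (2, 11), (2, 12), (2, 14), (3, 1), (3, 3), (3, 4), (3, 6), (3, 9), (3, 11), (3, 12), (3, 14)]
Unfold 4 (reflect across h@2): 32 holes -> [(0, 1), (0, 3), (0, 4), (0, 6), (0, 9), (0, 11), (0, 12), (0, 14), (1, 1), (1, 3), (1, 4), (1, 6), (1, 9), (1, 11), (1, 12), (1, 14), (2, 1), (2, 3), (2, 4), (2, 6), (2, 9), (2, 11), (2, 12), (2, 14), (3, 1), (3, 3), (3, 4), (3, 6), (3, 9), (3, 11), (3, 12), (3, 14)]

Answer: 32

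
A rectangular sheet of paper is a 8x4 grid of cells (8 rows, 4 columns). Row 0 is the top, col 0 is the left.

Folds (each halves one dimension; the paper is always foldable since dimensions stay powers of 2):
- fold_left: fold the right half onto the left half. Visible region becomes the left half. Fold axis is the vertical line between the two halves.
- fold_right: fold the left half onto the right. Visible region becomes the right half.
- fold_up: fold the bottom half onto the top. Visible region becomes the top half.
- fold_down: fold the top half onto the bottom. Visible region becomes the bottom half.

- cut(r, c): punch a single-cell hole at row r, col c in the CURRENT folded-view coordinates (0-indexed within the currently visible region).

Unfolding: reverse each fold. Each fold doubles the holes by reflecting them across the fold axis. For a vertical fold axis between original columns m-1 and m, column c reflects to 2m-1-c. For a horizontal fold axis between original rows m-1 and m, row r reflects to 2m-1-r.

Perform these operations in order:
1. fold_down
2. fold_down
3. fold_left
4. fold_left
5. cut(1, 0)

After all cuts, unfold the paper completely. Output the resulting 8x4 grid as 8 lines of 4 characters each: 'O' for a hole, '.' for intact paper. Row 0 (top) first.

Op 1 fold_down: fold axis h@4; visible region now rows[4,8) x cols[0,4) = 4x4
Op 2 fold_down: fold axis h@6; visible region now rows[6,8) x cols[0,4) = 2x4
Op 3 fold_left: fold axis v@2; visible region now rows[6,8) x cols[0,2) = 2x2
Op 4 fold_left: fold axis v@1; visible region now rows[6,8) x cols[0,1) = 2x1
Op 5 cut(1, 0): punch at orig (7,0); cuts so far [(7, 0)]; region rows[6,8) x cols[0,1) = 2x1
Unfold 1 (reflect across v@1): 2 holes -> [(7, 0), (7, 1)]
Unfold 2 (reflect across v@2): 4 holes -> [(7, 0), (7, 1), (7, 2), (7, 3)]
Unfold 3 (reflect across h@6): 8 holes -> [(4, 0), (4, 1), (4, 2), (4, 3), (7, 0), (7, 1), (7, 2), (7, 3)]
Unfold 4 (reflect across h@4): 16 holes -> [(0, 0), (0, 1), (0, 2), (0, 3), (3, 0), (3, 1), (3, 2), (3, 3), (4, 0), (4, 1), (4, 2), (4, 3), (7, 0), (7, 1), (7, 2), (7, 3)]

Answer: OOOO
....
....
OOOO
OOOO
....
....
OOOO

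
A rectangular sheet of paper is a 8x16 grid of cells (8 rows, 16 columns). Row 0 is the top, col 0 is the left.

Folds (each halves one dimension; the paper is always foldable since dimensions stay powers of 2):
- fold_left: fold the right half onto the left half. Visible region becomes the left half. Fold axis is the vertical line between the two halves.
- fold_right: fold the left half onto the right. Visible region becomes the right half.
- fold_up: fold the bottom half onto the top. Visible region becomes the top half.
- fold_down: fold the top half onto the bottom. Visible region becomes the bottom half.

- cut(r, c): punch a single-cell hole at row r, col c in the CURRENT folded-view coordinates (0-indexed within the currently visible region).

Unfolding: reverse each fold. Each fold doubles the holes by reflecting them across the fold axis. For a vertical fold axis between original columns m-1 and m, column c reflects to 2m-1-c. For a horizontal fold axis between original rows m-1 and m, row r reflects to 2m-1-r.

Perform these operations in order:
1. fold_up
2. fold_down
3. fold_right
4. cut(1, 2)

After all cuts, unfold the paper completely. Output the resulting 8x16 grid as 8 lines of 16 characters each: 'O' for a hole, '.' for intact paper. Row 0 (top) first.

Op 1 fold_up: fold axis h@4; visible region now rows[0,4) x cols[0,16) = 4x16
Op 2 fold_down: fold axis h@2; visible region now rows[2,4) x cols[0,16) = 2x16
Op 3 fold_right: fold axis v@8; visible region now rows[2,4) x cols[8,16) = 2x8
Op 4 cut(1, 2): punch at orig (3,10); cuts so far [(3, 10)]; region rows[2,4) x cols[8,16) = 2x8
Unfold 1 (reflect across v@8): 2 holes -> [(3, 5), (3, 10)]
Unfold 2 (reflect across h@2): 4 holes -> [(0, 5), (0, 10), (3, 5), (3, 10)]
Unfold 3 (reflect across h@4): 8 holes -> [(0, 5), (0, 10), (3, 5), (3, 10), (4, 5), (4, 10), (7, 5), (7, 10)]

Answer: .....O....O.....
................
................
.....O....O.....
.....O....O.....
................
................
.....O....O.....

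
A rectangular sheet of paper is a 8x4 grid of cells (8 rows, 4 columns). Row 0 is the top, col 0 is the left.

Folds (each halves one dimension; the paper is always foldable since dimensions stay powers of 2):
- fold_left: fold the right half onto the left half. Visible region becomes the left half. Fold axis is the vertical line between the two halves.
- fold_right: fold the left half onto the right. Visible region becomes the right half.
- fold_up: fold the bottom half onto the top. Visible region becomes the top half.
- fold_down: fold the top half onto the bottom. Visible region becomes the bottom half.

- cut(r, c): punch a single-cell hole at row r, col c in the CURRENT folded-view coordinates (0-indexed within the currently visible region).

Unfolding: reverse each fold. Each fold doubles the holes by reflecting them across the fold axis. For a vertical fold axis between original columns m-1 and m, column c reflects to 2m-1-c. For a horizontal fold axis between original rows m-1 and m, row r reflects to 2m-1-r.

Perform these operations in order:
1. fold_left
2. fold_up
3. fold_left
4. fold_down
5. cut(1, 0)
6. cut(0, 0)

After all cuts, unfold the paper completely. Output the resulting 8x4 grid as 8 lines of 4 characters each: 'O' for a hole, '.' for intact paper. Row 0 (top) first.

Op 1 fold_left: fold axis v@2; visible region now rows[0,8) x cols[0,2) = 8x2
Op 2 fold_up: fold axis h@4; visible region now rows[0,4) x cols[0,2) = 4x2
Op 3 fold_left: fold axis v@1; visible region now rows[0,4) x cols[0,1) = 4x1
Op 4 fold_down: fold axis h@2; visible region now rows[2,4) x cols[0,1) = 2x1
Op 5 cut(1, 0): punch at orig (3,0); cuts so far [(3, 0)]; region rows[2,4) x cols[0,1) = 2x1
Op 6 cut(0, 0): punch at orig (2,0); cuts so far [(2, 0), (3, 0)]; region rows[2,4) x cols[0,1) = 2x1
Unfold 1 (reflect across h@2): 4 holes -> [(0, 0), (1, 0), (2, 0), (3, 0)]
Unfold 2 (reflect across v@1): 8 holes -> [(0, 0), (0, 1), (1, 0), (1, 1), (2, 0), (2, 1), (3, 0), (3, 1)]
Unfold 3 (reflect across h@4): 16 holes -> [(0, 0), (0, 1), (1, 0), (1, 1), (2, 0), (2, 1), (3, 0), (3, 1), (4, 0), (4, 1), (5, 0), (5, 1), (6, 0), (6, 1), (7, 0), (7, 1)]
Unfold 4 (reflect across v@2): 32 holes -> [(0, 0), (0, 1), (0, 2), (0, 3), (1, 0), (1, 1), (1, 2), (1, 3), (2, 0), (2, 1), (2, 2), (2, 3), (3, 0), (3, 1), (3, 2), (3, 3), (4, 0), (4, 1), (4, 2), (4, 3), (5, 0), (5, 1), (5, 2), (5, 3), (6, 0), (6, 1), (6, 2), (6, 3), (7, 0), (7, 1), (7, 2), (7, 3)]

Answer: OOOO
OOOO
OOOO
OOOO
OOOO
OOOO
OOOO
OOOO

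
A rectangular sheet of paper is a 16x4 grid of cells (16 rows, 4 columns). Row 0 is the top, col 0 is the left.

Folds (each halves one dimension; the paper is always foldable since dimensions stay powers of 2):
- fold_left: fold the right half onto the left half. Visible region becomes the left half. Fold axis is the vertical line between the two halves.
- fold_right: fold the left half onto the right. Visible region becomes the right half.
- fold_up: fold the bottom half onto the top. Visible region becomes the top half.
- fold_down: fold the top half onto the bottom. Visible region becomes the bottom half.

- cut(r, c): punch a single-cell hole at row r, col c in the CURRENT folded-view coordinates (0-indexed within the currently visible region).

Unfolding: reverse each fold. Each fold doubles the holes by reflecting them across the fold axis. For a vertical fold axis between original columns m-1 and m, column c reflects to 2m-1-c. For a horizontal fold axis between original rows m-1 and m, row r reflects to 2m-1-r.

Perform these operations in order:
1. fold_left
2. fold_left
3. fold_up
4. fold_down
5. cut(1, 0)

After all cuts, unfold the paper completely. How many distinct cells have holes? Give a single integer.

Op 1 fold_left: fold axis v@2; visible region now rows[0,16) x cols[0,2) = 16x2
Op 2 fold_left: fold axis v@1; visible region now rows[0,16) x cols[0,1) = 16x1
Op 3 fold_up: fold axis h@8; visible region now rows[0,8) x cols[0,1) = 8x1
Op 4 fold_down: fold axis h@4; visible region now rows[4,8) x cols[0,1) = 4x1
Op 5 cut(1, 0): punch at orig (5,0); cuts so far [(5, 0)]; region rows[4,8) x cols[0,1) = 4x1
Unfold 1 (reflect across h@4): 2 holes -> [(2, 0), (5, 0)]
Unfold 2 (reflect across h@8): 4 holes -> [(2, 0), (5, 0), (10, 0), (13, 0)]
Unfold 3 (reflect across v@1): 8 holes -> [(2, 0), (2, 1), (5, 0), (5, 1), (10, 0), (10, 1), (13, 0), (13, 1)]
Unfold 4 (reflect across v@2): 16 holes -> [(2, 0), (2, 1), (2, 2), (2, 3), (5, 0), (5, 1), (5, 2), (5, 3), (10, 0), (10, 1), (10, 2), (10, 3), (13, 0), (13, 1), (13, 2), (13, 3)]

Answer: 16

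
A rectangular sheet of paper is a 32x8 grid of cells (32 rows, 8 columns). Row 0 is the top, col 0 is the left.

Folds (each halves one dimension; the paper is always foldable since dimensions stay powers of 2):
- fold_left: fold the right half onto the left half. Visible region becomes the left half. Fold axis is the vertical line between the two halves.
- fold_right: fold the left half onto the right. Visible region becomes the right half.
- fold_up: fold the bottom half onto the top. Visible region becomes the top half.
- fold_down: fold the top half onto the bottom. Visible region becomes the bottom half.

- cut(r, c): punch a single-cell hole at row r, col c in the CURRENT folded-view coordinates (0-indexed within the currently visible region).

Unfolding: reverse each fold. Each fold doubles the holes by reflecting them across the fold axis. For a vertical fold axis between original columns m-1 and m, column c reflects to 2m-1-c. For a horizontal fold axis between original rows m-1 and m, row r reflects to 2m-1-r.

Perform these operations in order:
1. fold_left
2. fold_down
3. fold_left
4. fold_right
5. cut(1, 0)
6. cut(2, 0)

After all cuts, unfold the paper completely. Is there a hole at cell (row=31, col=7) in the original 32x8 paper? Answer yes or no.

Op 1 fold_left: fold axis v@4; visible region now rows[0,32) x cols[0,4) = 32x4
Op 2 fold_down: fold axis h@16; visible region now rows[16,32) x cols[0,4) = 16x4
Op 3 fold_left: fold axis v@2; visible region now rows[16,32) x cols[0,2) = 16x2
Op 4 fold_right: fold axis v@1; visible region now rows[16,32) x cols[1,2) = 16x1
Op 5 cut(1, 0): punch at orig (17,1); cuts so far [(17, 1)]; region rows[16,32) x cols[1,2) = 16x1
Op 6 cut(2, 0): punch at orig (18,1); cuts so far [(17, 1), (18, 1)]; region rows[16,32) x cols[1,2) = 16x1
Unfold 1 (reflect across v@1): 4 holes -> [(17, 0), (17, 1), (18, 0), (18, 1)]
Unfold 2 (reflect across v@2): 8 holes -> [(17, 0), (17, 1), (17, 2), (17, 3), (18, 0), (18, 1), (18, 2), (18, 3)]
Unfold 3 (reflect across h@16): 16 holes -> [(13, 0), (13, 1), (13, 2), (13, 3), (14, 0), (14, 1), (14, 2), (14, 3), (17, 0), (17, 1), (17, 2), (17, 3), (18, 0), (18, 1), (18, 2), (18, 3)]
Unfold 4 (reflect across v@4): 32 holes -> [(13, 0), (13, 1), (13, 2), (13, 3), (13, 4), (13, 5), (13, 6), (13, 7), (14, 0), (14, 1), (14, 2), (14, 3), (14, 4), (14, 5), (14, 6), (14, 7), (17, 0), (17, 1), (17, 2), (17, 3), (17, 4), (17, 5), (17, 6), (17, 7), (18, 0), (18, 1), (18, 2), (18, 3), (18, 4), (18, 5), (18, 6), (18, 7)]
Holes: [(13, 0), (13, 1), (13, 2), (13, 3), (13, 4), (13, 5), (13, 6), (13, 7), (14, 0), (14, 1), (14, 2), (14, 3), (14, 4), (14, 5), (14, 6), (14, 7), (17, 0), (17, 1), (17, 2), (17, 3), (17, 4), (17, 5), (17, 6), (17, 7), (18, 0), (18, 1), (18, 2), (18, 3), (18, 4), (18, 5), (18, 6), (18, 7)]

Answer: no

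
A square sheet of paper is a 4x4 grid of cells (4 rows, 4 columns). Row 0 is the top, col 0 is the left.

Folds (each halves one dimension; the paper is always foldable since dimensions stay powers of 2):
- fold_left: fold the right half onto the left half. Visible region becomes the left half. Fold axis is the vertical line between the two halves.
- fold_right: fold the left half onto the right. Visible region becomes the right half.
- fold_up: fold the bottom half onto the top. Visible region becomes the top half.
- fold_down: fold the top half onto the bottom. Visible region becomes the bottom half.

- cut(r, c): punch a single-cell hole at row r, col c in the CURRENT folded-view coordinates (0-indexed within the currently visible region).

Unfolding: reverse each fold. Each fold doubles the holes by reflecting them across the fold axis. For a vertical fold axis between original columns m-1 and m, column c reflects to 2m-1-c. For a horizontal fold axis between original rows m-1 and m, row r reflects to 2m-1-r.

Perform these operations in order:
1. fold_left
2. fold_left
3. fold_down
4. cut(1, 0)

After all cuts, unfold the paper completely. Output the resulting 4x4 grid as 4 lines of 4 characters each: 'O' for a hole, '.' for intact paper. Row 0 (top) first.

Op 1 fold_left: fold axis v@2; visible region now rows[0,4) x cols[0,2) = 4x2
Op 2 fold_left: fold axis v@1; visible region now rows[0,4) x cols[0,1) = 4x1
Op 3 fold_down: fold axis h@2; visible region now rows[2,4) x cols[0,1) = 2x1
Op 4 cut(1, 0): punch at orig (3,0); cuts so far [(3, 0)]; region rows[2,4) x cols[0,1) = 2x1
Unfold 1 (reflect across h@2): 2 holes -> [(0, 0), (3, 0)]
Unfold 2 (reflect across v@1): 4 holes -> [(0, 0), (0, 1), (3, 0), (3, 1)]
Unfold 3 (reflect across v@2): 8 holes -> [(0, 0), (0, 1), (0, 2), (0, 3), (3, 0), (3, 1), (3, 2), (3, 3)]

Answer: OOOO
....
....
OOOO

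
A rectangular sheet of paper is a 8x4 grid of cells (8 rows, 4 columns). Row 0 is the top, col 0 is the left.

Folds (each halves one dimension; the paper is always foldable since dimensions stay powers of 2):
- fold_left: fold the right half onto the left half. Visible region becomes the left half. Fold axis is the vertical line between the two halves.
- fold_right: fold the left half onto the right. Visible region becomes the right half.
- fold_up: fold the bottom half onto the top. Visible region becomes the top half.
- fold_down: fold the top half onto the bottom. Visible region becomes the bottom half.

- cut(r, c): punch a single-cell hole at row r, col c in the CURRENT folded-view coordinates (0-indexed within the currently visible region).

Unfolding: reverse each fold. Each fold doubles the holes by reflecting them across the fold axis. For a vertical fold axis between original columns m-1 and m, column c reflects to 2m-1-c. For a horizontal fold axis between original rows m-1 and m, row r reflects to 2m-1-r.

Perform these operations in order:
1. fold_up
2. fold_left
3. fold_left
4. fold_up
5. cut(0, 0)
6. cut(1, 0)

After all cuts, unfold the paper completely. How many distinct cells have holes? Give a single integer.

Op 1 fold_up: fold axis h@4; visible region now rows[0,4) x cols[0,4) = 4x4
Op 2 fold_left: fold axis v@2; visible region now rows[0,4) x cols[0,2) = 4x2
Op 3 fold_left: fold axis v@1; visible region now rows[0,4) x cols[0,1) = 4x1
Op 4 fold_up: fold axis h@2; visible region now rows[0,2) x cols[0,1) = 2x1
Op 5 cut(0, 0): punch at orig (0,0); cuts so far [(0, 0)]; region rows[0,2) x cols[0,1) = 2x1
Op 6 cut(1, 0): punch at orig (1,0); cuts so far [(0, 0), (1, 0)]; region rows[0,2) x cols[0,1) = 2x1
Unfold 1 (reflect across h@2): 4 holes -> [(0, 0), (1, 0), (2, 0), (3, 0)]
Unfold 2 (reflect across v@1): 8 holes -> [(0, 0), (0, 1), (1, 0), (1, 1), (2, 0), (2, 1), (3, 0), (3, 1)]
Unfold 3 (reflect across v@2): 16 holes -> [(0, 0), (0, 1), (0, 2), (0, 3), (1, 0), (1, 1), (1, 2), (1, 3), (2, 0), (2, 1), (2, 2), (2, 3), (3, 0), (3, 1), (3, 2), (3, 3)]
Unfold 4 (reflect across h@4): 32 holes -> [(0, 0), (0, 1), (0, 2), (0, 3), (1, 0), (1, 1), (1, 2), (1, 3), (2, 0), (2, 1), (2, 2), (2, 3), (3, 0), (3, 1), (3, 2), (3, 3), (4, 0), (4, 1), (4, 2), (4, 3), (5, 0), (5, 1), (5, 2), (5, 3), (6, 0), (6, 1), (6, 2), (6, 3), (7, 0), (7, 1), (7, 2), (7, 3)]

Answer: 32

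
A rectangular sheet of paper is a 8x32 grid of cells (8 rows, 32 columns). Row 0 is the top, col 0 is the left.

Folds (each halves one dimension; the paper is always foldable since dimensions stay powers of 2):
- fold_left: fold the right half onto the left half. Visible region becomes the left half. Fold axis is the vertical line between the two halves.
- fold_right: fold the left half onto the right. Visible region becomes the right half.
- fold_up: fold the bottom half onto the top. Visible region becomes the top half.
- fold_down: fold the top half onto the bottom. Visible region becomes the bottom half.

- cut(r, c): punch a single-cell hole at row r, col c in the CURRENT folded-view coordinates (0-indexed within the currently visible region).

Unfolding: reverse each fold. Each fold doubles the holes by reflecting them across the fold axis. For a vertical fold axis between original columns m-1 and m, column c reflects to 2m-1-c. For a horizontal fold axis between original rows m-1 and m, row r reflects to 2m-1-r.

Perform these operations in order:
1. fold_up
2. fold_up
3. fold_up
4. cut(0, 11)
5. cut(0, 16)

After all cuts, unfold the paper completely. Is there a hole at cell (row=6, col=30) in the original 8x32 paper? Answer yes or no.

Op 1 fold_up: fold axis h@4; visible region now rows[0,4) x cols[0,32) = 4x32
Op 2 fold_up: fold axis h@2; visible region now rows[0,2) x cols[0,32) = 2x32
Op 3 fold_up: fold axis h@1; visible region now rows[0,1) x cols[0,32) = 1x32
Op 4 cut(0, 11): punch at orig (0,11); cuts so far [(0, 11)]; region rows[0,1) x cols[0,32) = 1x32
Op 5 cut(0, 16): punch at orig (0,16); cuts so far [(0, 11), (0, 16)]; region rows[0,1) x cols[0,32) = 1x32
Unfold 1 (reflect across h@1): 4 holes -> [(0, 11), (0, 16), (1, 11), (1, 16)]
Unfold 2 (reflect across h@2): 8 holes -> [(0, 11), (0, 16), (1, 11), (1, 16), (2, 11), (2, 16), (3, 11), (3, 16)]
Unfold 3 (reflect across h@4): 16 holes -> [(0, 11), (0, 16), (1, 11), (1, 16), (2, 11), (2, 16), (3, 11), (3, 16), (4, 11), (4, 16), (5, 11), (5, 16), (6, 11), (6, 16), (7, 11), (7, 16)]
Holes: [(0, 11), (0, 16), (1, 11), (1, 16), (2, 11), (2, 16), (3, 11), (3, 16), (4, 11), (4, 16), (5, 11), (5, 16), (6, 11), (6, 16), (7, 11), (7, 16)]

Answer: no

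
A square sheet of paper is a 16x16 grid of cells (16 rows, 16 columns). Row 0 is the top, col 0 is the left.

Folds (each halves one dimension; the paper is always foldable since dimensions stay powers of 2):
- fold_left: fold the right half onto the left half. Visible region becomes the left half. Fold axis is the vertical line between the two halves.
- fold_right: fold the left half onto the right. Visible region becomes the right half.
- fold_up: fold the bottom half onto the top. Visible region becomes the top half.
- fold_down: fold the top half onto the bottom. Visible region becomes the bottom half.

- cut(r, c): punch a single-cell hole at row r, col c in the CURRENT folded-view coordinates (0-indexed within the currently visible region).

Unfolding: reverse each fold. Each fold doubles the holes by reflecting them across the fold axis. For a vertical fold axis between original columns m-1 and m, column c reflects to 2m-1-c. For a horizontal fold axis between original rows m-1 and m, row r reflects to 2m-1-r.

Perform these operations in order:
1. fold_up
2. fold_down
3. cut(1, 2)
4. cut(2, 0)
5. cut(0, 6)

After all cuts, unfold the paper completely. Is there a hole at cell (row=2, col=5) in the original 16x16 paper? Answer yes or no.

Answer: no

Derivation:
Op 1 fold_up: fold axis h@8; visible region now rows[0,8) x cols[0,16) = 8x16
Op 2 fold_down: fold axis h@4; visible region now rows[4,8) x cols[0,16) = 4x16
Op 3 cut(1, 2): punch at orig (5,2); cuts so far [(5, 2)]; region rows[4,8) x cols[0,16) = 4x16
Op 4 cut(2, 0): punch at orig (6,0); cuts so far [(5, 2), (6, 0)]; region rows[4,8) x cols[0,16) = 4x16
Op 5 cut(0, 6): punch at orig (4,6); cuts so far [(4, 6), (5, 2), (6, 0)]; region rows[4,8) x cols[0,16) = 4x16
Unfold 1 (reflect across h@4): 6 holes -> [(1, 0), (2, 2), (3, 6), (4, 6), (5, 2), (6, 0)]
Unfold 2 (reflect across h@8): 12 holes -> [(1, 0), (2, 2), (3, 6), (4, 6), (5, 2), (6, 0), (9, 0), (10, 2), (11, 6), (12, 6), (13, 2), (14, 0)]
Holes: [(1, 0), (2, 2), (3, 6), (4, 6), (5, 2), (6, 0), (9, 0), (10, 2), (11, 6), (12, 6), (13, 2), (14, 0)]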